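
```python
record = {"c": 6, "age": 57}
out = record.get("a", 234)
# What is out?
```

Answer: 234

Derivation:
Trace (tracking out):
record = {'c': 6, 'age': 57}  # -> record = {'c': 6, 'age': 57}
out = record.get('a', 234)  # -> out = 234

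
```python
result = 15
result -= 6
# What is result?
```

Answer: 9

Derivation:
Trace (tracking result):
result = 15  # -> result = 15
result -= 6  # -> result = 9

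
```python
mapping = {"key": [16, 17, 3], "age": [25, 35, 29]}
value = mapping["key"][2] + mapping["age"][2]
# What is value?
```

Answer: 32

Derivation:
Trace (tracking value):
mapping = {'key': [16, 17, 3], 'age': [25, 35, 29]}  # -> mapping = {'key': [16, 17, 3], 'age': [25, 35, 29]}
value = mapping['key'][2] + mapping['age'][2]  # -> value = 32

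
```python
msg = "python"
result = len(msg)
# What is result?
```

Trace (tracking result):
msg = 'python'  # -> msg = 'python'
result = len(msg)  # -> result = 6

Answer: 6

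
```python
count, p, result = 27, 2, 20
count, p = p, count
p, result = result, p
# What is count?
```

Answer: 2

Derivation:
Trace (tracking count):
count, p, result = (27, 2, 20)  # -> count = 27, p = 2, result = 20
count, p = (p, count)  # -> count = 2, p = 27
p, result = (result, p)  # -> p = 20, result = 27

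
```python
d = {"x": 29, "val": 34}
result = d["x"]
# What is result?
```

Trace (tracking result):
d = {'x': 29, 'val': 34}  # -> d = {'x': 29, 'val': 34}
result = d['x']  # -> result = 29

Answer: 29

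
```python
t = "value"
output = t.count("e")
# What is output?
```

Trace (tracking output):
t = 'value'  # -> t = 'value'
output = t.count('e')  # -> output = 1

Answer: 1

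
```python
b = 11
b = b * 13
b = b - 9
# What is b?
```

Answer: 134

Derivation:
Trace (tracking b):
b = 11  # -> b = 11
b = b * 13  # -> b = 143
b = b - 9  # -> b = 134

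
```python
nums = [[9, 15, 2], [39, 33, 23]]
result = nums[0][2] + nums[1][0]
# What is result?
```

Trace (tracking result):
nums = [[9, 15, 2], [39, 33, 23]]  # -> nums = [[9, 15, 2], [39, 33, 23]]
result = nums[0][2] + nums[1][0]  # -> result = 41

Answer: 41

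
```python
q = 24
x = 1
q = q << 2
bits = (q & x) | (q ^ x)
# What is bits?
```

Answer: 97

Derivation:
Trace (tracking bits):
q = 24  # -> q = 24
x = 1  # -> x = 1
q = q << 2  # -> q = 96
bits = q & x | q ^ x  # -> bits = 97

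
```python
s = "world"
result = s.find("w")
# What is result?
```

Trace (tracking result):
s = 'world'  # -> s = 'world'
result = s.find('w')  # -> result = 0

Answer: 0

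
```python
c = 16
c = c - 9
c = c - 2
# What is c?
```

Trace (tracking c):
c = 16  # -> c = 16
c = c - 9  # -> c = 7
c = c - 2  # -> c = 5

Answer: 5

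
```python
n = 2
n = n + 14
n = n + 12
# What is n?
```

Answer: 28

Derivation:
Trace (tracking n):
n = 2  # -> n = 2
n = n + 14  # -> n = 16
n = n + 12  # -> n = 28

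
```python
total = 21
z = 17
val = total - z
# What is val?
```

Trace (tracking val):
total = 21  # -> total = 21
z = 17  # -> z = 17
val = total - z  # -> val = 4

Answer: 4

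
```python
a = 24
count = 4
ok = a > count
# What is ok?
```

Answer: True

Derivation:
Trace (tracking ok):
a = 24  # -> a = 24
count = 4  # -> count = 4
ok = a > count  # -> ok = True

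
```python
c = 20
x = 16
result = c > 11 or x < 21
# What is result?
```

Answer: True

Derivation:
Trace (tracking result):
c = 20  # -> c = 20
x = 16  # -> x = 16
result = c > 11 or x < 21  # -> result = True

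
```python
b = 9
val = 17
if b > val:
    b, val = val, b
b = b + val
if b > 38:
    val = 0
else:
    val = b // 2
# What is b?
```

Answer: 26

Derivation:
Trace (tracking b):
b = 9  # -> b = 9
val = 17  # -> val = 17
if b > val:  # condition is False
b = b + val  # -> b = 26
if b > 38:  # condition is False
else:
    val = b // 2  # -> val = 13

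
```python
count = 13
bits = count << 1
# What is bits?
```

Trace (tracking bits):
count = 13  # -> count = 13
bits = count << 1  # -> bits = 26

Answer: 26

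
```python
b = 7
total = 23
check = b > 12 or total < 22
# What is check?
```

Trace (tracking check):
b = 7  # -> b = 7
total = 23  # -> total = 23
check = b > 12 or total < 22  # -> check = False

Answer: False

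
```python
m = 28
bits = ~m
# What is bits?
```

Answer: -29

Derivation:
Trace (tracking bits):
m = 28  # -> m = 28
bits = ~m  # -> bits = -29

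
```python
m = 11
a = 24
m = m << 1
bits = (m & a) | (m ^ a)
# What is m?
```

Trace (tracking m):
m = 11  # -> m = 11
a = 24  # -> a = 24
m = m << 1  # -> m = 22
bits = m & a | m ^ a  # -> bits = 30

Answer: 22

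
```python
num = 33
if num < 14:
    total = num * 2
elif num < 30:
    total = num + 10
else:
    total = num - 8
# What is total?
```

Trace (tracking total):
num = 33  # -> num = 33
if num < 14:  # condition is False
elif num < 30:  # condition is False
else:
    total = num - 8  # -> total = 25

Answer: 25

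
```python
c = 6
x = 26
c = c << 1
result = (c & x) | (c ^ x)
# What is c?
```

Trace (tracking c):
c = 6  # -> c = 6
x = 26  # -> x = 26
c = c << 1  # -> c = 12
result = c & x | c ^ x  # -> result = 30

Answer: 12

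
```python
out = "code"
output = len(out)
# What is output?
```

Trace (tracking output):
out = 'code'  # -> out = 'code'
output = len(out)  # -> output = 4

Answer: 4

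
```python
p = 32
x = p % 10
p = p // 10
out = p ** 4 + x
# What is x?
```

Trace (tracking x):
p = 32  # -> p = 32
x = p % 10  # -> x = 2
p = p // 10  # -> p = 3
out = p ** 4 + x  # -> out = 83

Answer: 2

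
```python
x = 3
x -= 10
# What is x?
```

Answer: -7

Derivation:
Trace (tracking x):
x = 3  # -> x = 3
x -= 10  # -> x = -7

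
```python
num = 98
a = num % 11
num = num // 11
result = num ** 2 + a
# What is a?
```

Answer: 10

Derivation:
Trace (tracking a):
num = 98  # -> num = 98
a = num % 11  # -> a = 10
num = num // 11  # -> num = 8
result = num ** 2 + a  # -> result = 74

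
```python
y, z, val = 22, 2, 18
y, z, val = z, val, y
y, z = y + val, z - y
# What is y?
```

Answer: 24

Derivation:
Trace (tracking y):
y, z, val = (22, 2, 18)  # -> y = 22, z = 2, val = 18
y, z, val = (z, val, y)  # -> y = 2, z = 18, val = 22
y, z = (y + val, z - y)  # -> y = 24, z = 16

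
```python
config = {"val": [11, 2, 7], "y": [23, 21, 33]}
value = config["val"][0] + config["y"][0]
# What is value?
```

Trace (tracking value):
config = {'val': [11, 2, 7], 'y': [23, 21, 33]}  # -> config = {'val': [11, 2, 7], 'y': [23, 21, 33]}
value = config['val'][0] + config['y'][0]  # -> value = 34

Answer: 34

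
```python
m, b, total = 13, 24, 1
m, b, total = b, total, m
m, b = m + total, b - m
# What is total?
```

Trace (tracking total):
m, b, total = (13, 24, 1)  # -> m = 13, b = 24, total = 1
m, b, total = (b, total, m)  # -> m = 24, b = 1, total = 13
m, b = (m + total, b - m)  # -> m = 37, b = -23

Answer: 13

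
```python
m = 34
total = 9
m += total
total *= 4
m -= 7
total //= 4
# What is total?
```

Answer: 9

Derivation:
Trace (tracking total):
m = 34  # -> m = 34
total = 9  # -> total = 9
m += total  # -> m = 43
total *= 4  # -> total = 36
m -= 7  # -> m = 36
total //= 4  # -> total = 9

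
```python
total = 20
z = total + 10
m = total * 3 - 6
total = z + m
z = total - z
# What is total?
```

Answer: 84

Derivation:
Trace (tracking total):
total = 20  # -> total = 20
z = total + 10  # -> z = 30
m = total * 3 - 6  # -> m = 54
total = z + m  # -> total = 84
z = total - z  # -> z = 54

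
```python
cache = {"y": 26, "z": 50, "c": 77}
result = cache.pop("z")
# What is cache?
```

Answer: {'y': 26, 'c': 77}

Derivation:
Trace (tracking cache):
cache = {'y': 26, 'z': 50, 'c': 77}  # -> cache = {'y': 26, 'z': 50, 'c': 77}
result = cache.pop('z')  # -> result = 50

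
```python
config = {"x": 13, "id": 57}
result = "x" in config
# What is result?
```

Answer: True

Derivation:
Trace (tracking result):
config = {'x': 13, 'id': 57}  # -> config = {'x': 13, 'id': 57}
result = 'x' in config  # -> result = True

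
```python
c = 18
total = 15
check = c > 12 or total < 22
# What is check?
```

Trace (tracking check):
c = 18  # -> c = 18
total = 15  # -> total = 15
check = c > 12 or total < 22  # -> check = True

Answer: True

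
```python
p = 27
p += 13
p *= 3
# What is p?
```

Answer: 120

Derivation:
Trace (tracking p):
p = 27  # -> p = 27
p += 13  # -> p = 40
p *= 3  # -> p = 120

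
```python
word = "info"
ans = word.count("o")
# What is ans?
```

Answer: 1

Derivation:
Trace (tracking ans):
word = 'info'  # -> word = 'info'
ans = word.count('o')  # -> ans = 1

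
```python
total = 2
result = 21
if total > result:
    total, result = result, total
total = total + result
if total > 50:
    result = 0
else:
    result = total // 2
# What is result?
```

Trace (tracking result):
total = 2  # -> total = 2
result = 21  # -> result = 21
if total > result:  # condition is False
total = total + result  # -> total = 23
if total > 50:  # condition is False
else:
    result = total // 2  # -> result = 11

Answer: 11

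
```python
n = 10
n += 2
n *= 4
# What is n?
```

Answer: 48

Derivation:
Trace (tracking n):
n = 10  # -> n = 10
n += 2  # -> n = 12
n *= 4  # -> n = 48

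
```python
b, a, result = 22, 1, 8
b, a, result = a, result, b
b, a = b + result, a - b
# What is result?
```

Trace (tracking result):
b, a, result = (22, 1, 8)  # -> b = 22, a = 1, result = 8
b, a, result = (a, result, b)  # -> b = 1, a = 8, result = 22
b, a = (b + result, a - b)  # -> b = 23, a = 7

Answer: 22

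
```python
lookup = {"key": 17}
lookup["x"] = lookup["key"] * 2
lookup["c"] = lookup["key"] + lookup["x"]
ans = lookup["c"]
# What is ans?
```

Answer: 51

Derivation:
Trace (tracking ans):
lookup = {'key': 17}  # -> lookup = {'key': 17}
lookup['x'] = lookup['key'] * 2  # -> lookup = {'key': 17, 'x': 34}
lookup['c'] = lookup['key'] + lookup['x']  # -> lookup = {'key': 17, 'x': 34, 'c': 51}
ans = lookup['c']  # -> ans = 51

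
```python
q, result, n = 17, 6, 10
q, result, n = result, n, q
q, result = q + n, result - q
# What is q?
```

Answer: 23

Derivation:
Trace (tracking q):
q, result, n = (17, 6, 10)  # -> q = 17, result = 6, n = 10
q, result, n = (result, n, q)  # -> q = 6, result = 10, n = 17
q, result = (q + n, result - q)  # -> q = 23, result = 4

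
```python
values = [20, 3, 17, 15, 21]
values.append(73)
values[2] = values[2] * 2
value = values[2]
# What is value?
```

Trace (tracking value):
values = [20, 3, 17, 15, 21]  # -> values = [20, 3, 17, 15, 21]
values.append(73)  # -> values = [20, 3, 17, 15, 21, 73]
values[2] = values[2] * 2  # -> values = [20, 3, 34, 15, 21, 73]
value = values[2]  # -> value = 34

Answer: 34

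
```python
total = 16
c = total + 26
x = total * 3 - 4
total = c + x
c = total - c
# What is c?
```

Answer: 44

Derivation:
Trace (tracking c):
total = 16  # -> total = 16
c = total + 26  # -> c = 42
x = total * 3 - 4  # -> x = 44
total = c + x  # -> total = 86
c = total - c  # -> c = 44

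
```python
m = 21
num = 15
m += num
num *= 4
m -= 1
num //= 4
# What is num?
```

Answer: 15

Derivation:
Trace (tracking num):
m = 21  # -> m = 21
num = 15  # -> num = 15
m += num  # -> m = 36
num *= 4  # -> num = 60
m -= 1  # -> m = 35
num //= 4  # -> num = 15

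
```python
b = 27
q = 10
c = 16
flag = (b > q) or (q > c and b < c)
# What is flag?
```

Answer: True

Derivation:
Trace (tracking flag):
b = 27  # -> b = 27
q = 10  # -> q = 10
c = 16  # -> c = 16
flag = b > q or (q > c and b < c)  # -> flag = True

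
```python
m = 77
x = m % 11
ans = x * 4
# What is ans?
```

Trace (tracking ans):
m = 77  # -> m = 77
x = m % 11  # -> x = 0
ans = x * 4  # -> ans = 0

Answer: 0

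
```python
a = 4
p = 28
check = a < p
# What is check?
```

Trace (tracking check):
a = 4  # -> a = 4
p = 28  # -> p = 28
check = a < p  # -> check = True

Answer: True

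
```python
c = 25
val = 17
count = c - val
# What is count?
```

Answer: 8

Derivation:
Trace (tracking count):
c = 25  # -> c = 25
val = 17  # -> val = 17
count = c - val  # -> count = 8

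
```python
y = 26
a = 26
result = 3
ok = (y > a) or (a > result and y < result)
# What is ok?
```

Answer: False

Derivation:
Trace (tracking ok):
y = 26  # -> y = 26
a = 26  # -> a = 26
result = 3  # -> result = 3
ok = y > a or (a > result and y < result)  # -> ok = False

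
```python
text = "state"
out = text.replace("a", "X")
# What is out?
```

Answer: 'stXte'

Derivation:
Trace (tracking out):
text = 'state'  # -> text = 'state'
out = text.replace('a', 'X')  # -> out = 'stXte'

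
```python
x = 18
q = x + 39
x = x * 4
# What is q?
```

Answer: 57

Derivation:
Trace (tracking q):
x = 18  # -> x = 18
q = x + 39  # -> q = 57
x = x * 4  # -> x = 72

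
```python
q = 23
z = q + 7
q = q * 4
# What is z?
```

Trace (tracking z):
q = 23  # -> q = 23
z = q + 7  # -> z = 30
q = q * 4  # -> q = 92

Answer: 30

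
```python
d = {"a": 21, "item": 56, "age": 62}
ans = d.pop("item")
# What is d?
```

Answer: {'a': 21, 'age': 62}

Derivation:
Trace (tracking d):
d = {'a': 21, 'item': 56, 'age': 62}  # -> d = {'a': 21, 'item': 56, 'age': 62}
ans = d.pop('item')  # -> ans = 56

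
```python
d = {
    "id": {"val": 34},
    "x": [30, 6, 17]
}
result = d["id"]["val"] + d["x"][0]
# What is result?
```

Answer: 64

Derivation:
Trace (tracking result):
d = {'id': {'val': 34}, 'x': [30, 6, 17]}  # -> d = {'id': {'val': 34}, 'x': [30, 6, 17]}
result = d['id']['val'] + d['x'][0]  # -> result = 64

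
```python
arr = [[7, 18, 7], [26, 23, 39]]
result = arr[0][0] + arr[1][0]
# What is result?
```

Trace (tracking result):
arr = [[7, 18, 7], [26, 23, 39]]  # -> arr = [[7, 18, 7], [26, 23, 39]]
result = arr[0][0] + arr[1][0]  # -> result = 33

Answer: 33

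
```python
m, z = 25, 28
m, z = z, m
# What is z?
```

Trace (tracking z):
m, z = (25, 28)  # -> m = 25, z = 28
m, z = (z, m)  # -> m = 28, z = 25

Answer: 25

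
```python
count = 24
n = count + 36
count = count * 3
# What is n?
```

Trace (tracking n):
count = 24  # -> count = 24
n = count + 36  # -> n = 60
count = count * 3  # -> count = 72

Answer: 60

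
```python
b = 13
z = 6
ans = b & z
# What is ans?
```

Trace (tracking ans):
b = 13  # -> b = 13
z = 6  # -> z = 6
ans = b & z  # -> ans = 4

Answer: 4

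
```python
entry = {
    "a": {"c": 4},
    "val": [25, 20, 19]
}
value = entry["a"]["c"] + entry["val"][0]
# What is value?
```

Answer: 29

Derivation:
Trace (tracking value):
entry = {'a': {'c': 4}, 'val': [25, 20, 19]}  # -> entry = {'a': {'c': 4}, 'val': [25, 20, 19]}
value = entry['a']['c'] + entry['val'][0]  # -> value = 29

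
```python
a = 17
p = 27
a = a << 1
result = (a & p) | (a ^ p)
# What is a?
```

Trace (tracking a):
a = 17  # -> a = 17
p = 27  # -> p = 27
a = a << 1  # -> a = 34
result = a & p | a ^ p  # -> result = 59

Answer: 34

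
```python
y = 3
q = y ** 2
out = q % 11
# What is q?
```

Trace (tracking q):
y = 3  # -> y = 3
q = y ** 2  # -> q = 9
out = q % 11  # -> out = 9

Answer: 9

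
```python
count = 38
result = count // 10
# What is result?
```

Trace (tracking result):
count = 38  # -> count = 38
result = count // 10  # -> result = 3

Answer: 3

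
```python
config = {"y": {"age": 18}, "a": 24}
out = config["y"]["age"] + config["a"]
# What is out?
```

Trace (tracking out):
config = {'y': {'age': 18}, 'a': 24}  # -> config = {'y': {'age': 18}, 'a': 24}
out = config['y']['age'] + config['a']  # -> out = 42

Answer: 42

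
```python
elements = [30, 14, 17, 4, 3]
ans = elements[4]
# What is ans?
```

Answer: 3

Derivation:
Trace (tracking ans):
elements = [30, 14, 17, 4, 3]  # -> elements = [30, 14, 17, 4, 3]
ans = elements[4]  # -> ans = 3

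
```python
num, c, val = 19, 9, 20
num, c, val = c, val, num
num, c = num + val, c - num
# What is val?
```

Answer: 19

Derivation:
Trace (tracking val):
num, c, val = (19, 9, 20)  # -> num = 19, c = 9, val = 20
num, c, val = (c, val, num)  # -> num = 9, c = 20, val = 19
num, c = (num + val, c - num)  # -> num = 28, c = 11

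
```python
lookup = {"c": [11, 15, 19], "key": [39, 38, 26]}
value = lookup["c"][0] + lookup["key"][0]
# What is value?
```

Trace (tracking value):
lookup = {'c': [11, 15, 19], 'key': [39, 38, 26]}  # -> lookup = {'c': [11, 15, 19], 'key': [39, 38, 26]}
value = lookup['c'][0] + lookup['key'][0]  # -> value = 50

Answer: 50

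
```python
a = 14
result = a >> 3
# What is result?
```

Answer: 1

Derivation:
Trace (tracking result):
a = 14  # -> a = 14
result = a >> 3  # -> result = 1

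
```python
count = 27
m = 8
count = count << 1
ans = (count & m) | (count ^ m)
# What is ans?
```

Trace (tracking ans):
count = 27  # -> count = 27
m = 8  # -> m = 8
count = count << 1  # -> count = 54
ans = count & m | count ^ m  # -> ans = 62

Answer: 62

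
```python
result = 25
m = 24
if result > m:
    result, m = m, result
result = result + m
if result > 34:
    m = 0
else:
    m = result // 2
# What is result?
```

Answer: 49

Derivation:
Trace (tracking result):
result = 25  # -> result = 25
m = 24  # -> m = 24
if result > m:  # condition is True
    result, m = (m, result)  # -> result = 24, m = 25
result = result + m  # -> result = 49
if result > 34:  # condition is True
    m = 0  # -> m = 0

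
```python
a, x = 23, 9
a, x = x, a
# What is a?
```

Answer: 9

Derivation:
Trace (tracking a):
a, x = (23, 9)  # -> a = 23, x = 9
a, x = (x, a)  # -> a = 9, x = 23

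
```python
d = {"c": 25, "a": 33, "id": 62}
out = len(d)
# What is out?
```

Answer: 3

Derivation:
Trace (tracking out):
d = {'c': 25, 'a': 33, 'id': 62}  # -> d = {'c': 25, 'a': 33, 'id': 62}
out = len(d)  # -> out = 3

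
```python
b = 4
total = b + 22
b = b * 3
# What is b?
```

Answer: 12

Derivation:
Trace (tracking b):
b = 4  # -> b = 4
total = b + 22  # -> total = 26
b = b * 3  # -> b = 12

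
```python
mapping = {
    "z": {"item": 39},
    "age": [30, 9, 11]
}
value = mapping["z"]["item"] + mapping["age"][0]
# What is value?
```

Trace (tracking value):
mapping = {'z': {'item': 39}, 'age': [30, 9, 11]}  # -> mapping = {'z': {'item': 39}, 'age': [30, 9, 11]}
value = mapping['z']['item'] + mapping['age'][0]  # -> value = 69

Answer: 69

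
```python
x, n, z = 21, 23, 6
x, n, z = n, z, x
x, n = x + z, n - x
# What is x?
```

Answer: 44

Derivation:
Trace (tracking x):
x, n, z = (21, 23, 6)  # -> x = 21, n = 23, z = 6
x, n, z = (n, z, x)  # -> x = 23, n = 6, z = 21
x, n = (x + z, n - x)  # -> x = 44, n = -17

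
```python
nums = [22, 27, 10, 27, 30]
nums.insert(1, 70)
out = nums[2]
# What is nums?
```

Trace (tracking nums):
nums = [22, 27, 10, 27, 30]  # -> nums = [22, 27, 10, 27, 30]
nums.insert(1, 70)  # -> nums = [22, 70, 27, 10, 27, 30]
out = nums[2]  # -> out = 27

Answer: [22, 70, 27, 10, 27, 30]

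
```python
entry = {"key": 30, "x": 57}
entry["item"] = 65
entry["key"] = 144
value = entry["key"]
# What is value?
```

Answer: 144

Derivation:
Trace (tracking value):
entry = {'key': 30, 'x': 57}  # -> entry = {'key': 30, 'x': 57}
entry['item'] = 65  # -> entry = {'key': 30, 'x': 57, 'item': 65}
entry['key'] = 144  # -> entry = {'key': 144, 'x': 57, 'item': 65}
value = entry['key']  # -> value = 144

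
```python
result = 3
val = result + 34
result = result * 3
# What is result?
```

Trace (tracking result):
result = 3  # -> result = 3
val = result + 34  # -> val = 37
result = result * 3  # -> result = 9

Answer: 9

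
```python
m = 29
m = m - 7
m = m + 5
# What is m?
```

Trace (tracking m):
m = 29  # -> m = 29
m = m - 7  # -> m = 22
m = m + 5  # -> m = 27

Answer: 27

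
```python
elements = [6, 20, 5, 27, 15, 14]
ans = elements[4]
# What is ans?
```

Trace (tracking ans):
elements = [6, 20, 5, 27, 15, 14]  # -> elements = [6, 20, 5, 27, 15, 14]
ans = elements[4]  # -> ans = 15

Answer: 15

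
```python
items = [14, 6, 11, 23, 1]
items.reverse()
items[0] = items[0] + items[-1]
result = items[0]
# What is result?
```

Answer: 15

Derivation:
Trace (tracking result):
items = [14, 6, 11, 23, 1]  # -> items = [14, 6, 11, 23, 1]
items.reverse()  # -> items = [1, 23, 11, 6, 14]
items[0] = items[0] + items[-1]  # -> items = [15, 23, 11, 6, 14]
result = items[0]  # -> result = 15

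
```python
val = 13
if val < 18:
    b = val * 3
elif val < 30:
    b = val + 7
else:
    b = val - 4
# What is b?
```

Answer: 39

Derivation:
Trace (tracking b):
val = 13  # -> val = 13
if val < 18:  # condition is True
    b = val * 3  # -> b = 39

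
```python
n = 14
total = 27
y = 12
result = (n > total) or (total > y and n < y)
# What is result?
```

Answer: False

Derivation:
Trace (tracking result):
n = 14  # -> n = 14
total = 27  # -> total = 27
y = 12  # -> y = 12
result = n > total or (total > y and n < y)  # -> result = False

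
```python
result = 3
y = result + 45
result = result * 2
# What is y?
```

Trace (tracking y):
result = 3  # -> result = 3
y = result + 45  # -> y = 48
result = result * 2  # -> result = 6

Answer: 48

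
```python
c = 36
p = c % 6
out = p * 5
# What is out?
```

Trace (tracking out):
c = 36  # -> c = 36
p = c % 6  # -> p = 0
out = p * 5  # -> out = 0

Answer: 0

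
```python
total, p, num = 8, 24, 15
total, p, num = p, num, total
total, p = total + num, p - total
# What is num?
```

Trace (tracking num):
total, p, num = (8, 24, 15)  # -> total = 8, p = 24, num = 15
total, p, num = (p, num, total)  # -> total = 24, p = 15, num = 8
total, p = (total + num, p - total)  # -> total = 32, p = -9

Answer: 8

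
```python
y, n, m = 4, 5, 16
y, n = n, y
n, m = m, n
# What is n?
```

Answer: 16

Derivation:
Trace (tracking n):
y, n, m = (4, 5, 16)  # -> y = 4, n = 5, m = 16
y, n = (n, y)  # -> y = 5, n = 4
n, m = (m, n)  # -> n = 16, m = 4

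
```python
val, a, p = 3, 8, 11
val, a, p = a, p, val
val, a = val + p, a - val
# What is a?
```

Trace (tracking a):
val, a, p = (3, 8, 11)  # -> val = 3, a = 8, p = 11
val, a, p = (a, p, val)  # -> val = 8, a = 11, p = 3
val, a = (val + p, a - val)  # -> val = 11, a = 3

Answer: 3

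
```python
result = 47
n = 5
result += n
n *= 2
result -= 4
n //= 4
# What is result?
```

Trace (tracking result):
result = 47  # -> result = 47
n = 5  # -> n = 5
result += n  # -> result = 52
n *= 2  # -> n = 10
result -= 4  # -> result = 48
n //= 4  # -> n = 2

Answer: 48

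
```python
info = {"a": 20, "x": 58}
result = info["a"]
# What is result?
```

Answer: 20

Derivation:
Trace (tracking result):
info = {'a': 20, 'x': 58}  # -> info = {'a': 20, 'x': 58}
result = info['a']  # -> result = 20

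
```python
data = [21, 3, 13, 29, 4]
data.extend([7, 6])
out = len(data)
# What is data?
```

Trace (tracking data):
data = [21, 3, 13, 29, 4]  # -> data = [21, 3, 13, 29, 4]
data.extend([7, 6])  # -> data = [21, 3, 13, 29, 4, 7, 6]
out = len(data)  # -> out = 7

Answer: [21, 3, 13, 29, 4, 7, 6]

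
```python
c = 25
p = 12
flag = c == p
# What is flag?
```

Answer: False

Derivation:
Trace (tracking flag):
c = 25  # -> c = 25
p = 12  # -> p = 12
flag = c == p  # -> flag = False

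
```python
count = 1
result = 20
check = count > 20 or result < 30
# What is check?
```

Answer: True

Derivation:
Trace (tracking check):
count = 1  # -> count = 1
result = 20  # -> result = 20
check = count > 20 or result < 30  # -> check = True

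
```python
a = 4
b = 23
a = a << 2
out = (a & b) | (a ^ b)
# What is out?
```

Answer: 23

Derivation:
Trace (tracking out):
a = 4  # -> a = 4
b = 23  # -> b = 23
a = a << 2  # -> a = 16
out = a & b | a ^ b  # -> out = 23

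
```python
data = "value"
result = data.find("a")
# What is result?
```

Answer: 1

Derivation:
Trace (tracking result):
data = 'value'  # -> data = 'value'
result = data.find('a')  # -> result = 1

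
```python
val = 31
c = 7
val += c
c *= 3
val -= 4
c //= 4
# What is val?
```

Answer: 34

Derivation:
Trace (tracking val):
val = 31  # -> val = 31
c = 7  # -> c = 7
val += c  # -> val = 38
c *= 3  # -> c = 21
val -= 4  # -> val = 34
c //= 4  # -> c = 5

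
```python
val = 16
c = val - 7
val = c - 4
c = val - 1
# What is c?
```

Answer: 4

Derivation:
Trace (tracking c):
val = 16  # -> val = 16
c = val - 7  # -> c = 9
val = c - 4  # -> val = 5
c = val - 1  # -> c = 4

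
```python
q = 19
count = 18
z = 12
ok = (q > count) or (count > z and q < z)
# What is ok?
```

Answer: True

Derivation:
Trace (tracking ok):
q = 19  # -> q = 19
count = 18  # -> count = 18
z = 12  # -> z = 12
ok = q > count or (count > z and q < z)  # -> ok = True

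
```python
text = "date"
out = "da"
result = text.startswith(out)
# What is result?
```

Answer: True

Derivation:
Trace (tracking result):
text = 'date'  # -> text = 'date'
out = 'da'  # -> out = 'da'
result = text.startswith(out)  # -> result = True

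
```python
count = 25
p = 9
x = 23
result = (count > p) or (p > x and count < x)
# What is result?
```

Trace (tracking result):
count = 25  # -> count = 25
p = 9  # -> p = 9
x = 23  # -> x = 23
result = count > p or (p > x and count < x)  # -> result = True

Answer: True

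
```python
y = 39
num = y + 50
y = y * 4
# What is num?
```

Answer: 89

Derivation:
Trace (tracking num):
y = 39  # -> y = 39
num = y + 50  # -> num = 89
y = y * 4  # -> y = 156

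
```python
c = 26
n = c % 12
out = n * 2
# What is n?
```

Trace (tracking n):
c = 26  # -> c = 26
n = c % 12  # -> n = 2
out = n * 2  # -> out = 4

Answer: 2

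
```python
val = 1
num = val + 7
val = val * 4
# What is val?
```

Answer: 4

Derivation:
Trace (tracking val):
val = 1  # -> val = 1
num = val + 7  # -> num = 8
val = val * 4  # -> val = 4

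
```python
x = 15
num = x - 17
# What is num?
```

Answer: -2

Derivation:
Trace (tracking num):
x = 15  # -> x = 15
num = x - 17  # -> num = -2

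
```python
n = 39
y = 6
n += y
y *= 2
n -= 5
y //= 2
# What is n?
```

Answer: 40

Derivation:
Trace (tracking n):
n = 39  # -> n = 39
y = 6  # -> y = 6
n += y  # -> n = 45
y *= 2  # -> y = 12
n -= 5  # -> n = 40
y //= 2  # -> y = 6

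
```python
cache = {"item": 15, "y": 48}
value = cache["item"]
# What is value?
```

Answer: 15

Derivation:
Trace (tracking value):
cache = {'item': 15, 'y': 48}  # -> cache = {'item': 15, 'y': 48}
value = cache['item']  # -> value = 15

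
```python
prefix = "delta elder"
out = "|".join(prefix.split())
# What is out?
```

Trace (tracking out):
prefix = 'delta elder'  # -> prefix = 'delta elder'
out = '|'.join(prefix.split())  # -> out = 'delta|elder'

Answer: 'delta|elder'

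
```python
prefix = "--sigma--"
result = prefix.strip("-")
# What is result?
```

Trace (tracking result):
prefix = '--sigma--'  # -> prefix = '--sigma--'
result = prefix.strip('-')  # -> result = 'sigma'

Answer: 'sigma'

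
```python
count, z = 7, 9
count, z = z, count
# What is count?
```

Answer: 9

Derivation:
Trace (tracking count):
count, z = (7, 9)  # -> count = 7, z = 9
count, z = (z, count)  # -> count = 9, z = 7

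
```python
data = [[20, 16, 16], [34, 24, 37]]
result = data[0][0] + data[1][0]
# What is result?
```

Trace (tracking result):
data = [[20, 16, 16], [34, 24, 37]]  # -> data = [[20, 16, 16], [34, 24, 37]]
result = data[0][0] + data[1][0]  # -> result = 54

Answer: 54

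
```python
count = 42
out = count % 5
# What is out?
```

Trace (tracking out):
count = 42  # -> count = 42
out = count % 5  # -> out = 2

Answer: 2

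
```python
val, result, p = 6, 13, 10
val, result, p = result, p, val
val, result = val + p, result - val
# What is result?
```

Trace (tracking result):
val, result, p = (6, 13, 10)  # -> val = 6, result = 13, p = 10
val, result, p = (result, p, val)  # -> val = 13, result = 10, p = 6
val, result = (val + p, result - val)  # -> val = 19, result = -3

Answer: -3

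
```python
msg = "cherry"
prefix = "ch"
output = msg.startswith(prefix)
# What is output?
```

Answer: True

Derivation:
Trace (tracking output):
msg = 'cherry'  # -> msg = 'cherry'
prefix = 'ch'  # -> prefix = 'ch'
output = msg.startswith(prefix)  # -> output = True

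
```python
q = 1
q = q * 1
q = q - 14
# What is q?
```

Trace (tracking q):
q = 1  # -> q = 1
q = q * 1  # -> q = 1
q = q - 14  # -> q = -13

Answer: -13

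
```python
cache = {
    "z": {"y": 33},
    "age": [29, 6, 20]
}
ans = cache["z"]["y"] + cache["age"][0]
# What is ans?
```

Trace (tracking ans):
cache = {'z': {'y': 33}, 'age': [29, 6, 20]}  # -> cache = {'z': {'y': 33}, 'age': [29, 6, 20]}
ans = cache['z']['y'] + cache['age'][0]  # -> ans = 62

Answer: 62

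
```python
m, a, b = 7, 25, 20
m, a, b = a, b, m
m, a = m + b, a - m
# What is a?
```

Answer: -5

Derivation:
Trace (tracking a):
m, a, b = (7, 25, 20)  # -> m = 7, a = 25, b = 20
m, a, b = (a, b, m)  # -> m = 25, a = 20, b = 7
m, a = (m + b, a - m)  # -> m = 32, a = -5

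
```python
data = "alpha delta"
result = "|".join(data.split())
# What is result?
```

Trace (tracking result):
data = 'alpha delta'  # -> data = 'alpha delta'
result = '|'.join(data.split())  # -> result = 'alpha|delta'

Answer: 'alpha|delta'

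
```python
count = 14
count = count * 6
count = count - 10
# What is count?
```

Answer: 74

Derivation:
Trace (tracking count):
count = 14  # -> count = 14
count = count * 6  # -> count = 84
count = count - 10  # -> count = 74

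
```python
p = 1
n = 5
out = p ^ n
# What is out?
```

Trace (tracking out):
p = 1  # -> p = 1
n = 5  # -> n = 5
out = p ^ n  # -> out = 4

Answer: 4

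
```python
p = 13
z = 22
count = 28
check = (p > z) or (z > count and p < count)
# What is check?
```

Trace (tracking check):
p = 13  # -> p = 13
z = 22  # -> z = 22
count = 28  # -> count = 28
check = p > z or (z > count and p < count)  # -> check = False

Answer: False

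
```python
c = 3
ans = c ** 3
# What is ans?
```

Answer: 27

Derivation:
Trace (tracking ans):
c = 3  # -> c = 3
ans = c ** 3  # -> ans = 27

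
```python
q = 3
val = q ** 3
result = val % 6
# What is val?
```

Answer: 27

Derivation:
Trace (tracking val):
q = 3  # -> q = 3
val = q ** 3  # -> val = 27
result = val % 6  # -> result = 3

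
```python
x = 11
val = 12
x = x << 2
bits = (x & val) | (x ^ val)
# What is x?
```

Trace (tracking x):
x = 11  # -> x = 11
val = 12  # -> val = 12
x = x << 2  # -> x = 44
bits = x & val | x ^ val  # -> bits = 44

Answer: 44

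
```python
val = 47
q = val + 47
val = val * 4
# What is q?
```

Answer: 94

Derivation:
Trace (tracking q):
val = 47  # -> val = 47
q = val + 47  # -> q = 94
val = val * 4  # -> val = 188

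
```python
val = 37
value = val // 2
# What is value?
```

Answer: 18

Derivation:
Trace (tracking value):
val = 37  # -> val = 37
value = val // 2  # -> value = 18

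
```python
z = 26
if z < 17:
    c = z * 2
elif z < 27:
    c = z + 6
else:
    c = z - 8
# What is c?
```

Answer: 32

Derivation:
Trace (tracking c):
z = 26  # -> z = 26
if z < 17:  # condition is False
elif z < 27:  # condition is True
    c = z + 6  # -> c = 32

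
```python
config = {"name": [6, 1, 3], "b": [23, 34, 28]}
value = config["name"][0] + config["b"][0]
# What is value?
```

Trace (tracking value):
config = {'name': [6, 1, 3], 'b': [23, 34, 28]}  # -> config = {'name': [6, 1, 3], 'b': [23, 34, 28]}
value = config['name'][0] + config['b'][0]  # -> value = 29

Answer: 29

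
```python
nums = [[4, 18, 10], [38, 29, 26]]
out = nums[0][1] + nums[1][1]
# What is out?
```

Trace (tracking out):
nums = [[4, 18, 10], [38, 29, 26]]  # -> nums = [[4, 18, 10], [38, 29, 26]]
out = nums[0][1] + nums[1][1]  # -> out = 47

Answer: 47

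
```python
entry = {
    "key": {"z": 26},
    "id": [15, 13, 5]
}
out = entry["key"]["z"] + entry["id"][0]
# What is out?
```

Trace (tracking out):
entry = {'key': {'z': 26}, 'id': [15, 13, 5]}  # -> entry = {'key': {'z': 26}, 'id': [15, 13, 5]}
out = entry['key']['z'] + entry['id'][0]  # -> out = 41

Answer: 41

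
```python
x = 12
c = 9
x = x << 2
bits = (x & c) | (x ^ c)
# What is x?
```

Answer: 48

Derivation:
Trace (tracking x):
x = 12  # -> x = 12
c = 9  # -> c = 9
x = x << 2  # -> x = 48
bits = x & c | x ^ c  # -> bits = 57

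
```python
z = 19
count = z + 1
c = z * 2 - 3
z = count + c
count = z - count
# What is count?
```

Trace (tracking count):
z = 19  # -> z = 19
count = z + 1  # -> count = 20
c = z * 2 - 3  # -> c = 35
z = count + c  # -> z = 55
count = z - count  # -> count = 35

Answer: 35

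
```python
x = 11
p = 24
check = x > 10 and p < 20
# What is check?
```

Answer: False

Derivation:
Trace (tracking check):
x = 11  # -> x = 11
p = 24  # -> p = 24
check = x > 10 and p < 20  # -> check = False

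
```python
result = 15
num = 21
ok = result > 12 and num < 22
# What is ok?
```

Trace (tracking ok):
result = 15  # -> result = 15
num = 21  # -> num = 21
ok = result > 12 and num < 22  # -> ok = True

Answer: True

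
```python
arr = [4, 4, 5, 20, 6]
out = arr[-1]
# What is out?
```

Answer: 6

Derivation:
Trace (tracking out):
arr = [4, 4, 5, 20, 6]  # -> arr = [4, 4, 5, 20, 6]
out = arr[-1]  # -> out = 6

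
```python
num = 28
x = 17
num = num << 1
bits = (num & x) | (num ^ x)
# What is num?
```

Answer: 56

Derivation:
Trace (tracking num):
num = 28  # -> num = 28
x = 17  # -> x = 17
num = num << 1  # -> num = 56
bits = num & x | num ^ x  # -> bits = 57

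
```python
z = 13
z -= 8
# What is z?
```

Answer: 5

Derivation:
Trace (tracking z):
z = 13  # -> z = 13
z -= 8  # -> z = 5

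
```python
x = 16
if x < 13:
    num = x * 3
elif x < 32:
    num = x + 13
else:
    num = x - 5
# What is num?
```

Trace (tracking num):
x = 16  # -> x = 16
if x < 13:  # condition is False
elif x < 32:  # condition is True
    num = x + 13  # -> num = 29

Answer: 29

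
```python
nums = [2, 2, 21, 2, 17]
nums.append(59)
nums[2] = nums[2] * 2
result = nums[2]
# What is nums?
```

Trace (tracking nums):
nums = [2, 2, 21, 2, 17]  # -> nums = [2, 2, 21, 2, 17]
nums.append(59)  # -> nums = [2, 2, 21, 2, 17, 59]
nums[2] = nums[2] * 2  # -> nums = [2, 2, 42, 2, 17, 59]
result = nums[2]  # -> result = 42

Answer: [2, 2, 42, 2, 17, 59]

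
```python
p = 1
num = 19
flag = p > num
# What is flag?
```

Trace (tracking flag):
p = 1  # -> p = 1
num = 19  # -> num = 19
flag = p > num  # -> flag = False

Answer: False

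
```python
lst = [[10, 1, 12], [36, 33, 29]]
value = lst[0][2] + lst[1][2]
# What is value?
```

Trace (tracking value):
lst = [[10, 1, 12], [36, 33, 29]]  # -> lst = [[10, 1, 12], [36, 33, 29]]
value = lst[0][2] + lst[1][2]  # -> value = 41

Answer: 41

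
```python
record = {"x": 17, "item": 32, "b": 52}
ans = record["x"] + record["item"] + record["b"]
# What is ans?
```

Trace (tracking ans):
record = {'x': 17, 'item': 32, 'b': 52}  # -> record = {'x': 17, 'item': 32, 'b': 52}
ans = record['x'] + record['item'] + record['b']  # -> ans = 101

Answer: 101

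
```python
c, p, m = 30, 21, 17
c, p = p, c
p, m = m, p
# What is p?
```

Answer: 17

Derivation:
Trace (tracking p):
c, p, m = (30, 21, 17)  # -> c = 30, p = 21, m = 17
c, p = (p, c)  # -> c = 21, p = 30
p, m = (m, p)  # -> p = 17, m = 30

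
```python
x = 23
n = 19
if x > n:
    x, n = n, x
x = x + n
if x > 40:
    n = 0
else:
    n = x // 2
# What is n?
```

Trace (tracking n):
x = 23  # -> x = 23
n = 19  # -> n = 19
if x > n:  # condition is True
    x, n = (n, x)  # -> x = 19, n = 23
x = x + n  # -> x = 42
if x > 40:  # condition is True
    n = 0  # -> n = 0

Answer: 0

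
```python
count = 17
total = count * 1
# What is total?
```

Trace (tracking total):
count = 17  # -> count = 17
total = count * 1  # -> total = 17

Answer: 17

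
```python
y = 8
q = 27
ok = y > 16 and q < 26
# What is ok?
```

Trace (tracking ok):
y = 8  # -> y = 8
q = 27  # -> q = 27
ok = y > 16 and q < 26  # -> ok = False

Answer: False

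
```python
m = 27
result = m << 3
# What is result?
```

Trace (tracking result):
m = 27  # -> m = 27
result = m << 3  # -> result = 216

Answer: 216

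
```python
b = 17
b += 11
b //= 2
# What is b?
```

Answer: 14

Derivation:
Trace (tracking b):
b = 17  # -> b = 17
b += 11  # -> b = 28
b //= 2  # -> b = 14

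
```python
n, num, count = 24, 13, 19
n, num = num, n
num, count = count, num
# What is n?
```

Trace (tracking n):
n, num, count = (24, 13, 19)  # -> n = 24, num = 13, count = 19
n, num = (num, n)  # -> n = 13, num = 24
num, count = (count, num)  # -> num = 19, count = 24

Answer: 13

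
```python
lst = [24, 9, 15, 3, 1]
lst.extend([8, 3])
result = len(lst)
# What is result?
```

Answer: 7

Derivation:
Trace (tracking result):
lst = [24, 9, 15, 3, 1]  # -> lst = [24, 9, 15, 3, 1]
lst.extend([8, 3])  # -> lst = [24, 9, 15, 3, 1, 8, 3]
result = len(lst)  # -> result = 7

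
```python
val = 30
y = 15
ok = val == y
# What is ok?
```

Trace (tracking ok):
val = 30  # -> val = 30
y = 15  # -> y = 15
ok = val == y  # -> ok = False

Answer: False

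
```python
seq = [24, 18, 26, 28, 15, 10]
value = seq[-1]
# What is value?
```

Answer: 10

Derivation:
Trace (tracking value):
seq = [24, 18, 26, 28, 15, 10]  # -> seq = [24, 18, 26, 28, 15, 10]
value = seq[-1]  # -> value = 10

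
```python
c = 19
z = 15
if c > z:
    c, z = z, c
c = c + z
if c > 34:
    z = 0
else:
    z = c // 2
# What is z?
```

Answer: 17

Derivation:
Trace (tracking z):
c = 19  # -> c = 19
z = 15  # -> z = 15
if c > z:  # condition is True
    c, z = (z, c)  # -> c = 15, z = 19
c = c + z  # -> c = 34
if c > 34:  # condition is False
else:
    z = c // 2  # -> z = 17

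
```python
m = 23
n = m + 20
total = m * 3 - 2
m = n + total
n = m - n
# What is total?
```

Answer: 67

Derivation:
Trace (tracking total):
m = 23  # -> m = 23
n = m + 20  # -> n = 43
total = m * 3 - 2  # -> total = 67
m = n + total  # -> m = 110
n = m - n  # -> n = 67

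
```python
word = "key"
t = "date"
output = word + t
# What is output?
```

Trace (tracking output):
word = 'key'  # -> word = 'key'
t = 'date'  # -> t = 'date'
output = word + t  # -> output = 'keydate'

Answer: 'keydate'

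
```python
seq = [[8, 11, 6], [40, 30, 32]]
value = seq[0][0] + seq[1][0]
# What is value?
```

Answer: 48

Derivation:
Trace (tracking value):
seq = [[8, 11, 6], [40, 30, 32]]  # -> seq = [[8, 11, 6], [40, 30, 32]]
value = seq[0][0] + seq[1][0]  # -> value = 48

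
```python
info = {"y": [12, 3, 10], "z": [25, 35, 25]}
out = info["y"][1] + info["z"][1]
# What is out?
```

Answer: 38

Derivation:
Trace (tracking out):
info = {'y': [12, 3, 10], 'z': [25, 35, 25]}  # -> info = {'y': [12, 3, 10], 'z': [25, 35, 25]}
out = info['y'][1] + info['z'][1]  # -> out = 38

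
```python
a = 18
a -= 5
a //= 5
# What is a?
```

Trace (tracking a):
a = 18  # -> a = 18
a -= 5  # -> a = 13
a //= 5  # -> a = 2

Answer: 2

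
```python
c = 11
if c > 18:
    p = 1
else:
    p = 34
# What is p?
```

Trace (tracking p):
c = 11  # -> c = 11
if c > 18:  # condition is False
else:
    p = 34  # -> p = 34

Answer: 34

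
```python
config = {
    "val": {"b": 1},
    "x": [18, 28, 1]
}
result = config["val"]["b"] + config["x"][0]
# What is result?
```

Answer: 19

Derivation:
Trace (tracking result):
config = {'val': {'b': 1}, 'x': [18, 28, 1]}  # -> config = {'val': {'b': 1}, 'x': [18, 28, 1]}
result = config['val']['b'] + config['x'][0]  # -> result = 19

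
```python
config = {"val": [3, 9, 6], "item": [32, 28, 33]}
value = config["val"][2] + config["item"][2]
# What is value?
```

Answer: 39

Derivation:
Trace (tracking value):
config = {'val': [3, 9, 6], 'item': [32, 28, 33]}  # -> config = {'val': [3, 9, 6], 'item': [32, 28, 33]}
value = config['val'][2] + config['item'][2]  # -> value = 39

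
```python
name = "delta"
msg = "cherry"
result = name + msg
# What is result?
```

Answer: 'deltacherry'

Derivation:
Trace (tracking result):
name = 'delta'  # -> name = 'delta'
msg = 'cherry'  # -> msg = 'cherry'
result = name + msg  # -> result = 'deltacherry'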